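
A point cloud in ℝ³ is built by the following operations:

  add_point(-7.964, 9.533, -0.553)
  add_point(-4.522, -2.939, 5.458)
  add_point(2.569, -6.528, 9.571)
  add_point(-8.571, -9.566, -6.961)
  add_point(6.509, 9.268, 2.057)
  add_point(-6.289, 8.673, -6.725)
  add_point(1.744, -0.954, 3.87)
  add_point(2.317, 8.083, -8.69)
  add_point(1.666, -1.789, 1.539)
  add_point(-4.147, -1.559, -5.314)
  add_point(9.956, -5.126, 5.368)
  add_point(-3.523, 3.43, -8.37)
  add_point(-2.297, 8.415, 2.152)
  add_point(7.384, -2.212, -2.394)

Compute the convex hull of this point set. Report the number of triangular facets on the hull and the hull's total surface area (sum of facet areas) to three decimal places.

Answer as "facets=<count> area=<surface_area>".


facets=18 area=1044.398

Points on the hull: [0, 1, 2, 3, 4, 5, 7, 10, 11, 12, 13] (11 of 14).

Facet areas (half cross-product norm):
  f1: (p4, p7, p0) → 72.9349
  f2: (p2, p10, p3) → 86.4300
  f3: (p2, p4, p10) → 65.1795
  f4: (p13, p10, p3) → 73.8215
  f5: (p13, p7, p3) → 117.5749
  f6: (p13, p4, p10) → 53.5732
  f7: (p13, p4, p7) → 65.4831
  f8: (p5, p0, p3) → 58.9350
  f9: (p5, p7, p0) → 25.1369
  f10: (p1, p0, p3) → 104.4399
  f11: (p1, p2, p3) → 59.2534
  f12: (p12, p4, p0) → 14.2624
  f13: (p12, p2, p4) → 75.4618
  f14: (p12, p1, p0) → 38.1083
  f15: (p12, p1, p2) → 50.2679
  f16: (p11, p7, p3) → 26.4391
  f17: (p11, p5, p3) → 34.4324
  f18: (p11, p5, p7) → 22.6632
Σ area = 1044.398

Euler characteristic 11−27+18 = 2 ✓


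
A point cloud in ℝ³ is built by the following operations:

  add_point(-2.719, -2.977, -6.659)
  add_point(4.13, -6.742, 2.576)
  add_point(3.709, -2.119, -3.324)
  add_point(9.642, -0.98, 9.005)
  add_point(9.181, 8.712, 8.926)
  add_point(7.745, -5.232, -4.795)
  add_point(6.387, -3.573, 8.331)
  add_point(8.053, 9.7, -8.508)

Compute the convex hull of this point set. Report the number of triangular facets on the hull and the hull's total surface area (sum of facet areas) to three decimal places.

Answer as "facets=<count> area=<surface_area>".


Extreme-point indices: [0, 1, 3, 4, 5, 6, 7] — 7 of 8 on the boundary.

Per-facet area ½‖(b−a)×(c−a)‖:
  f1: (p4, p7, p0) → 145.5335
  f2: (p4, p7, p3) → 84.7017
  f3: (p5, p7, p0) → 81.4928
  f4: (p5, p1, p0) → 44.1539
  f5: (p5, p7, p3) → 111.8867
  f6: (p5, p1, p3) → 41.7087
  f7: (p6, p1, p3) → 10.9504
  f8: (p6, p4, p3) → 16.7144
  f9: (p6, p1, p0) → 31.0295
  f10: (p6, p4, p0) → 109.8431
Σ area = 678.015

Check V−E+F: 7 − 15 + 10 = 2.

facets=10 area=678.015


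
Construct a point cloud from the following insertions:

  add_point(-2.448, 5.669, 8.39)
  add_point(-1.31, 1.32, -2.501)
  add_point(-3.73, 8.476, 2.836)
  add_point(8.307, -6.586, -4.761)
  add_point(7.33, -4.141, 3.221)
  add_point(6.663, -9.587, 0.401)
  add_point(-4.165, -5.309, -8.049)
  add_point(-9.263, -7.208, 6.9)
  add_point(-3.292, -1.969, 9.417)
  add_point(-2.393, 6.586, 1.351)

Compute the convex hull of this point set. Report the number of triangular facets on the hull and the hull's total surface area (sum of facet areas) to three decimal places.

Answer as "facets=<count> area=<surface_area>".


Hull vertices (10/10): indices [0, 1, 2, 3, 4, 5, 6, 7, 8, 9].

Area of each hull facet:
  f1: (p6, p2, p7) → 122.5549
  f2: (p4, p2, p3) → 67.8406
  f3: (p1, p6, p3) → 54.4579
  f4: (p5, p4, p3) → 19.0482
  f5: (p5, p6, p7) → 107.3465
  f6: (p5, p6, p3) → 40.1350
  f7: (p0, p2, p7) → 45.5315
  f8: (p0, p4, p2) → 46.6214
  f9: (p9, p6, p2) → 12.2647
  f10: (p9, p1, p6) → 14.1085
  f11: (p9, p2, p3) → 5.7124
  f12: (p9, p1, p3) → 28.7749
  f13: (p8, p0, p7) → 24.3402
  f14: (p8, p0, p4) → 48.4021
  f15: (p8, p5, p7) → 64.3138
  f16: (p8, p5, p4) → 36.8806
Σ area = 738.333

Euler characteristic 10−24+16 = 2 ✓

facets=16 area=738.333


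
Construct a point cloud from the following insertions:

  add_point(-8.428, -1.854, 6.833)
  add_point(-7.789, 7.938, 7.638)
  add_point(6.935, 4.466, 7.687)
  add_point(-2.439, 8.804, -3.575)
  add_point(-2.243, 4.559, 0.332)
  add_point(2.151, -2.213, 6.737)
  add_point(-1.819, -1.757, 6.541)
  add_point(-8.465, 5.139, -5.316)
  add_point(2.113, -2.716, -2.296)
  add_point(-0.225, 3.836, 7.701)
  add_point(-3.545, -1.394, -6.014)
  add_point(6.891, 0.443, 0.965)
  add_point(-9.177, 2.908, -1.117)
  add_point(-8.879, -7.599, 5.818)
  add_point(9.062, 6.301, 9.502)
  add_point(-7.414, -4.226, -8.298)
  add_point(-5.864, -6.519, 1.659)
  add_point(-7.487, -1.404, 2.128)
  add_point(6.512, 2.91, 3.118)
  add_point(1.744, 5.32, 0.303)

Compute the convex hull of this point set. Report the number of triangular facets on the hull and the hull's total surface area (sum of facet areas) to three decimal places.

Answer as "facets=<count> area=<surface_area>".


facets=22 area=894.590

Extreme-point indices: [0, 1, 3, 5, 7, 8, 10, 11, 12, 13, 14, 15, 16] — 13 of 20 on the boundary.

Facet areas (half cross-product norm):
  f1: (p15, p13, p12) → 63.4065
  f2: (p1, p13, p12) → 64.0397
  f3: (p3, p1, p14) → 100.4935
  f4: (p0, p13, p14) → 49.2298
  f5: (p0, p1, p14) → 83.8288
  f6: (p0, p1, p13) → 2.6869
  f7: (p7, p1, p12) → 21.2039
  f8: (p7, p3, p1) → 44.5343
  f9: (p7, p15, p12) → 23.4537
  f10: (p7, p3, p15) → 31.8404
  f11: (p5, p13, p14) → 31.0097
  f12: (p16, p15, p13) → 18.7420
  f13: (p16, p8, p15) → 46.7288
  f14: (p16, p5, p13) → 27.0751
  f15: (p16, p5, p8) → 40.4644
  f16: (p10, p3, p15) → 20.2216
  f17: (p10, p8, p15) → 12.5751
  f18: (p11, p10, p3) → 62.5709
  f19: (p11, p10, p8) → 14.5210
  f20: (p11, p3, p14) → 70.3043
  f21: (p11, p5, p14) → 40.2598
  f22: (p11, p5, p8) → 25.3999
Σ area = 894.590

Euler characteristic 13−33+22 = 2 ✓


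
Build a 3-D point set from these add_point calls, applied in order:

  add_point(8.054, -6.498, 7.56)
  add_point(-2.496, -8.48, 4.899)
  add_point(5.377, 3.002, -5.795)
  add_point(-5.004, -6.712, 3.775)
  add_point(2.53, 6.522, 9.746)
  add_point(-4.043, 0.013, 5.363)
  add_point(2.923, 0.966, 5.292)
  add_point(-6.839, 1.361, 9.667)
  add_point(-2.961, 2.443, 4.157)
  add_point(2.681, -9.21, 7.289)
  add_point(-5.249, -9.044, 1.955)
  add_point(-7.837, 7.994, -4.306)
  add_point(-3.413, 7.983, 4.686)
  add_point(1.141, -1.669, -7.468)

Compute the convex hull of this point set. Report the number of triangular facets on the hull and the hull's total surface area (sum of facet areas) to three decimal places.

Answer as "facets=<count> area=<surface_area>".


facets=16 area=891.232

Points on the hull: [0, 1, 2, 4, 7, 9, 10, 11, 12, 13] (10 of 14).

Per-facet area ½‖(b−a)×(c−a)‖:
  f1: (p2, p4, p0) → 105.5213
  f2: (p7, p4, p0) → 76.1430
  f3: (p7, p9, p0) → 42.0539
  f4: (p10, p7, p11) → 99.4031
  f5: (p12, p7, p11) → 42.4024
  f6: (p12, p7, p4) → 34.8531
  f7: (p12, p2, p11) → 67.4997
  f8: (p12, p2, p4) → 57.7093
  f9: (p13, p10, p9) → 64.8301
  f10: (p13, p9, p0) → 49.9695
  f11: (p13, p2, p0) → 53.9045
  f12: (p13, p2, p11) → 43.8080
  f13: (p13, p10, p11) → 91.6538
  f14: (p1, p7, p9) → 32.5618
  f15: (p1, p10, p9) → 5.2809
  f16: (p1, p10, p7) → 23.6375
Σ area = 891.232

Check V−E+F: 10 − 24 + 16 = 2.


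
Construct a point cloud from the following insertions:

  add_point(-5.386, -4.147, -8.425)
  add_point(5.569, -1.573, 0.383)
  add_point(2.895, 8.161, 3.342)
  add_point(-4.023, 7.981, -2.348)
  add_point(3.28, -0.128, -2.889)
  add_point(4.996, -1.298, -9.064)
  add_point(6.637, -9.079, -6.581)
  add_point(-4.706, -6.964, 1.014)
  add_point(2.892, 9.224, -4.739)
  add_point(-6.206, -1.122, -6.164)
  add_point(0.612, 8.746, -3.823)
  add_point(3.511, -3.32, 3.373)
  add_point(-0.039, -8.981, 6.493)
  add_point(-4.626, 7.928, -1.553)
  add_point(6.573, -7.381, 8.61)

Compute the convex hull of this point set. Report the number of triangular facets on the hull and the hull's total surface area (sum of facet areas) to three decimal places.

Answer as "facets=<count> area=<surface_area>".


facets=20 area=858.531

12 of the 15 inputs are extreme points: [0, 1, 2, 3, 5, 6, 7, 8, 9, 12, 13, 14].

Per-facet area ½‖(b−a)×(c−a)‖:
  f1: (p7, p13, p9) → 47.3945
  f2: (p3, p13, p9) → 5.0127
  f3: (p3, p13, p8) → 2.0819
  f4: (p2, p13, p8) → 30.8473
  f5: (p0, p5, p8) → 62.3274
  f6: (p0, p3, p9) → 9.2823
  f7: (p0, p3, p8) → 50.3450
  f8: (p0, p5, p6) → 44.7971
  f9: (p0, p7, p9) → 18.0672
  f10: (p0, p7, p6) → 61.7202
  f11: (p1, p5, p8) → 51.5944
  f12: (p1, p2, p8) → 42.3303
  f13: (p1, p2, p14) → 50.2932
  f14: (p1, p14, p6) → 51.7091
  f15: (p1, p5, p6) → 37.1405
  f16: (p12, p14, p6) → 51.6559
  f17: (p12, p7, p6) → 51.0339
  f18: (p12, p7, p13) → 52.0730
  f19: (p12, p2, p14) → 59.6746
  f20: (p12, p2, p13) → 79.1503
Σ area = 858.531

Euler characteristic 12−30+20 = 2 ✓


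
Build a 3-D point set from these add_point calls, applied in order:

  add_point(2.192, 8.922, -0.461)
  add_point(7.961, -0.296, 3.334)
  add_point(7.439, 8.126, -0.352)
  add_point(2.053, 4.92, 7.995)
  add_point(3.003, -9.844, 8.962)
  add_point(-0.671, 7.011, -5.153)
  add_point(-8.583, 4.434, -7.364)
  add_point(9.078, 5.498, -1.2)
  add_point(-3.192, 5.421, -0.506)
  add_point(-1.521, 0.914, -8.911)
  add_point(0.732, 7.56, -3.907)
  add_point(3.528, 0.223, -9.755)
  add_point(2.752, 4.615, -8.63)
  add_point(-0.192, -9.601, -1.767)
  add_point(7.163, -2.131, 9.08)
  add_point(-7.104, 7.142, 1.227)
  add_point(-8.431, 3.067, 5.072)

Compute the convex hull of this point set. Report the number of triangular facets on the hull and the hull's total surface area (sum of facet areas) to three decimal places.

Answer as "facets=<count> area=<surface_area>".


facets=28 area=991.064

16 of the 17 inputs are extreme points: [0, 1, 2, 3, 4, 5, 6, 7, 9, 10, 11, 12, 13, 14, 15, 16].

Per-facet area ½‖(b−a)×(c−a)‖:
  f1: (p12, p11, p6) → 25.8076
  f2: (p12, p11, p7) → 22.2344
  f3: (p16, p3, p4) → 81.5186
  f4: (p16, p13, p6) → 98.2993
  f5: (p16, p13, p4) → 90.2245
  f6: (p14, p3, p4) → 34.7344
  f7: (p9, p11, p6) → 6.5814
  f8: (p9, p13, p6) → 48.2527
  f9: (p9, p13, p11) → 32.7715
  f10: (p2, p0, p3) → 24.7747
  f11: (p2, p14, p7) → 20.3752
  f12: (p2, p14, p3) → 45.7532
  f13: (p2, p12, p7) → 15.7076
  f14: (p5, p12, p6) → 22.4473
  f15: (p15, p0, p3) → 43.5222
  f16: (p15, p16, p3) → 31.3698
  f17: (p15, p16, p6) → 24.2946
  f18: (p15, p5, p6) → 34.4872
  f19: (p15, p5, p0) → 25.6997
  f20: (p1, p14, p7) → 12.6302
  f21: (p1, p14, p4) → 25.3055
  f22: (p1, p11, p7) → 42.7061
  f23: (p1, p13, p4) → 63.8108
  f24: (p1, p13, p11) → 78.4650
  f25: (p10, p2, p0) → 9.9824
  f26: (p10, p5, p0) → 1.6095
  f27: (p10, p2, p12) → 22.4018
  f28: (p10, p5, p12) → 5.2968
Σ area = 991.064

Euler: V−E+F = 16−42+28 = 2.


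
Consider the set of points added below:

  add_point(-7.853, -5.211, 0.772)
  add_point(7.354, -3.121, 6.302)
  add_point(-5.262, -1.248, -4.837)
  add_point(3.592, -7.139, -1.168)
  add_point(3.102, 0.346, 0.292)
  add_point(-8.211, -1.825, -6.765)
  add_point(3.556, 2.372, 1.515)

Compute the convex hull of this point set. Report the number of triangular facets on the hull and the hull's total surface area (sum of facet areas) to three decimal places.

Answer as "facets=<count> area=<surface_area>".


Points on the hull: [0, 1, 3, 4, 5, 6] (6 of 7).

Area of each hull facet:
  f1: (p3, p6, p1) → 35.4615
  f2: (p0, p6, p5) → 56.1658
  f3: (p0, p6, p1) → 56.3025
  f4: (p0, p3, p5) → 48.6190
  f5: (p0, p3, p1) → 53.5922
  f6: (p4, p6, p5) → 13.5065
  f7: (p4, p3, p5) → 50.5370
  f8: (p4, p3, p6) → 3.8492
Σ area = 318.034

Euler: V−E+F = 6−12+8 = 2.

facets=8 area=318.034


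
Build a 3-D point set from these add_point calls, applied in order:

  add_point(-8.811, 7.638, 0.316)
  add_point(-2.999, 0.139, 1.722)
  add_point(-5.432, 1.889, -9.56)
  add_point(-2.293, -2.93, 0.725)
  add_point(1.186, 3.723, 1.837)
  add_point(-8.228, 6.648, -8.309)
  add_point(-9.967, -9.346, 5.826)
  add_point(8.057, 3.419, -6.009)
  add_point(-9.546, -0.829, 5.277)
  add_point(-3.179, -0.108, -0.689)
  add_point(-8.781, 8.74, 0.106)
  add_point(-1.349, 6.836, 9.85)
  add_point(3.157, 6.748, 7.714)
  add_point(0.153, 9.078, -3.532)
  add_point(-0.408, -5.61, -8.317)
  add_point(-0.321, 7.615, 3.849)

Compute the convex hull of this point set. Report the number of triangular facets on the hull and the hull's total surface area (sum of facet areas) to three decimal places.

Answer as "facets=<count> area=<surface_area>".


facets=16 area=961.639

Extreme-point indices: [2, 5, 6, 7, 8, 10, 11, 12, 13, 14] — 10 of 16 on the boundary.

Triangle areas on the boundary:
  f1: (p12, p7, p6) → 155.6552
  f2: (p12, p11, p6) → 44.5350
  f3: (p12, p13, p7) → 59.3705
  f4: (p12, p11, p13) → 29.1536
  f5: (p14, p7, p6) → 102.0731
  f6: (p14, p2, p6) → 79.6006
  f7: (p14, p2, p7) → 56.2616
  f8: (p5, p13, p7) → 45.5687
  f9: (p5, p2, p7) → 37.5213
  f10: (p5, p2, p6) → 54.3610
  f11: (p8, p11, p6) → 39.8044
  f12: (p10, p5, p6) → 82.3875
  f13: (p10, p8, p6) → 19.4537
  f14: (p10, p5, p13) → 38.1417
  f15: (p10, p8, p11) → 59.8478
  f16: (p10, p11, p13) → 57.9029
Σ area = 961.639

Euler characteristic 10−24+16 = 2 ✓


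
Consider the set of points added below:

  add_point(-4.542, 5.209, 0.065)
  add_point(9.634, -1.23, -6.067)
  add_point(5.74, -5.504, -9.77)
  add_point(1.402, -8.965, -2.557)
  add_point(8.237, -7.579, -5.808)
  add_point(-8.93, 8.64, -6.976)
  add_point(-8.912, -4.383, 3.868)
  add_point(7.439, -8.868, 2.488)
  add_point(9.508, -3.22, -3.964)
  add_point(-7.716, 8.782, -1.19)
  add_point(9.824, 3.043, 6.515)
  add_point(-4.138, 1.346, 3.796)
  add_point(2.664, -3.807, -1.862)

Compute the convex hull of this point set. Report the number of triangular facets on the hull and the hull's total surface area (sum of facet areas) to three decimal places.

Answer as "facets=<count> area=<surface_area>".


Extreme-point indices: [1, 2, 3, 4, 5, 6, 7, 8, 9, 10, 11] — 11 of 13 on the boundary.

Facet areas (half cross-product norm):
  f1: (p6, p2, p5) → 156.3131
  f2: (p6, p2, p3) → 45.5781
  f3: (p1, p10, p5) → 139.1674
  f4: (p1, p2, p5) → 70.2808
  f5: (p9, p10, p5) → 49.3821
  f6: (p9, p6, p5) → 39.7895
  f7: (p7, p6, p10) → 108.3901
  f8: (p7, p6, p3) → 48.9287
  f9: (p11, p6, p10) → 37.4493
  f10: (p11, p9, p10) → 64.1977
  f11: (p11, p9, p6) → 33.5422
  f12: (p8, p1, p10) → 17.0413
  f13: (p8, p7, p10) → 51.4939
  f14: (p4, p8, p7) → 20.2054
  f15: (p4, p2, p3) → 19.6962
  f16: (p4, p7, p3) → 27.5705
  f17: (p4, p1, p2) → 15.7787
  f18: (p4, p8, p1) → 6.6547
Σ area = 951.460

Euler characteristic 11−27+18 = 2 ✓

facets=18 area=951.460


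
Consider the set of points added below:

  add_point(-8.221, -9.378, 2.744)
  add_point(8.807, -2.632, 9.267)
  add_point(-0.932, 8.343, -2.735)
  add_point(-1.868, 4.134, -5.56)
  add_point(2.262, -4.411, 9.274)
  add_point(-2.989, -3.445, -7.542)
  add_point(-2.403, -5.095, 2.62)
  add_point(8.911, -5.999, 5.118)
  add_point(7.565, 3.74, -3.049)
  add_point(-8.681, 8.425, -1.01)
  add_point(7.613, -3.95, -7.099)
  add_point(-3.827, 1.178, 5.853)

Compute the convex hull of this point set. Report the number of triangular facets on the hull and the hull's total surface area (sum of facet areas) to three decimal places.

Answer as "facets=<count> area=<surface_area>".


facets=18 area=908.775

11 of the 12 inputs are extreme points: [0, 1, 2, 3, 4, 5, 7, 8, 9, 10, 11].

Per-facet area ½‖(b−a)×(c−a)‖:
  f1: (p5, p0, p9) → 94.4171
  f2: (p4, p0, p7) → 50.3472
  f3: (p3, p5, p9) → 32.4314
  f4: (p10, p8, p7) → 51.4449
  f5: (p10, p0, p7) → 107.4891
  f6: (p10, p5, p0) → 64.6255
  f7: (p10, p3, p5) → 41.7964
  f8: (p10, p3, p8) → 42.3233
  f9: (p2, p3, p9) → 20.4371
  f10: (p2, p3, p8) → 24.1487
  f11: (p1, p8, p7) → 34.1501
  f12: (p1, p4, p7) → 17.9305
  f13: (p1, p2, p8) → 64.8517
  f14: (p1, p2, p9) → 69.9123
  f15: (p11, p1, p9) → 50.6445
  f16: (p11, p1, p4) → 26.3995
  f17: (p11, p0, p9) → 63.5417
  f18: (p11, p4, p0) → 51.8835
Σ area = 908.775

Check V−E+F: 11 − 27 + 18 = 2.


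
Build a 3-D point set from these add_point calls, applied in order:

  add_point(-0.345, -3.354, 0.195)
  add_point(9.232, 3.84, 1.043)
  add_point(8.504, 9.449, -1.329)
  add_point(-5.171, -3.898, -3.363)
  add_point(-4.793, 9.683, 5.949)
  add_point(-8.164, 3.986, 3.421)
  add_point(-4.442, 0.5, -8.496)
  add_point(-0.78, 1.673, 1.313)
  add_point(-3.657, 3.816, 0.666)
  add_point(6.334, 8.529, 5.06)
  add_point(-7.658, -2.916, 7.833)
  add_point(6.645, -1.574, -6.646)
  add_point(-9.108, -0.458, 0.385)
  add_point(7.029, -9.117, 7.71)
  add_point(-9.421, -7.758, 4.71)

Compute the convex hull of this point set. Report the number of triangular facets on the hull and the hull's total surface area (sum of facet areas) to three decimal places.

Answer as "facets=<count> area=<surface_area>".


12 of the 15 inputs are extreme points: [1, 2, 3, 4, 5, 6, 9, 10, 11, 12, 13, 14].

Per-facet area ½‖(b−a)×(c−a)‖:
  f1: (p12, p6, p14) → 35.7969
  f2: (p2, p6, p4) → 117.0837
  f3: (p10, p13, p14) → 47.9786
  f4: (p10, p13, p4) → 102.5332
  f5: (p9, p13, p1) → 48.3286
  f6: (p9, p13, p4) → 99.3674
  f7: (p9, p2, p1) → 18.6647
  f8: (p9, p2, p4) → 35.4002
  f9: (p3, p6, p14) → 13.7121
  f10: (p3, p13, p14) → 80.5980
  f11: (p11, p13, p1) → 70.8083
  f12: (p11, p2, p1) → 29.4676
  f13: (p11, p2, p6) → 70.6429
  f14: (p11, p3, p6) → 38.4956
  f15: (p11, p3, p13) → 96.6714
  f16: (p5, p6, p4) → 41.9364
  f17: (p5, p12, p6) → 25.9686
  f18: (p5, p10, p4) → 25.8936
  f19: (p5, p12, p14) → 21.0247
  f20: (p5, p10, p14) → 22.8804
Σ area = 1043.253

Check V−E+F: 12 − 30 + 20 = 2.

facets=20 area=1043.253


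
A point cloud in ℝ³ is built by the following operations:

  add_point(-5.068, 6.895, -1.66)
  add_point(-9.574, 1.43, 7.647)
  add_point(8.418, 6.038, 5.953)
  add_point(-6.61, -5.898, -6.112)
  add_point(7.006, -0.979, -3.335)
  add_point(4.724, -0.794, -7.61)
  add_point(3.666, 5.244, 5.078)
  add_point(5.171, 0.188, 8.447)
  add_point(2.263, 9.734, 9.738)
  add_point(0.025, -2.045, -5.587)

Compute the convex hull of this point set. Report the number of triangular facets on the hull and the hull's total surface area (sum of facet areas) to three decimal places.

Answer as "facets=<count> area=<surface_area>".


facets=12 area=772.758

Hull vertices (8/10): indices [0, 1, 2, 3, 4, 5, 7, 8].

Per-facet area ½‖(b−a)×(c−a)‖:
  f1: (p0, p3, p1) → 77.7313
  f2: (p0, p8, p1) → 75.6888
  f3: (p0, p8, p2) → 56.0271
  f4: (p7, p3, p1) → 115.7005
  f5: (p7, p8, p1) → 69.5525
  f6: (p7, p8, p2) → 28.7122
  f7: (p5, p0, p2) → 96.2956
  f8: (p5, p0, p3) → 76.3912
  f9: (p4, p7, p3) → 88.0501
  f10: (p4, p5, p3) → 28.9120
  f11: (p4, p7, p2) → 40.3285
  f12: (p4, p5, p2) → 19.3684
Σ area = 772.758

Euler characteristic 8−18+12 = 2 ✓


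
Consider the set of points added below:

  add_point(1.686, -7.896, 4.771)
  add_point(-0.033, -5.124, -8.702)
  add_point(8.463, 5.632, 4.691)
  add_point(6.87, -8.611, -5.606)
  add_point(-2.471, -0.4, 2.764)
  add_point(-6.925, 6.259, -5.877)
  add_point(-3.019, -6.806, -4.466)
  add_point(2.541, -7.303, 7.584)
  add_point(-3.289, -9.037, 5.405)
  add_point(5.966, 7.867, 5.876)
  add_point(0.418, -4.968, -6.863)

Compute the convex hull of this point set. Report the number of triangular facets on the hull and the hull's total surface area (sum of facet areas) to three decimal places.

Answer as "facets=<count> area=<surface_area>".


facets=14 area=766.351

9 of the 11 inputs are extreme points: [1, 2, 3, 4, 5, 6, 7, 8, 9].

Per-facet area ½‖(b−a)×(c−a)‖:
  f1: (p1, p2, p5) → 120.0143
  f2: (p3, p1, p2) → 73.4264
  f3: (p9, p2, p5) → 30.2586
  f4: (p6, p8, p5) → 66.1358
  f5: (p6, p1, p5) → 36.4502
  f6: (p6, p3, p8) → 50.9696
  f7: (p6, p3, p1) → 22.6805
  f8: (p7, p3, p2) → 98.4618
  f9: (p7, p3, p8) → 44.9522
  f10: (p7, p9, p2) → 25.2408
  f11: (p7, p9, p8) → 45.8457
  f12: (p4, p8, p5) → 37.2072
  f13: (p4, p9, p5) → 71.8136
  f14: (p4, p9, p8) → 42.8937
Σ area = 766.351

Euler characteristic 9−21+14 = 2 ✓


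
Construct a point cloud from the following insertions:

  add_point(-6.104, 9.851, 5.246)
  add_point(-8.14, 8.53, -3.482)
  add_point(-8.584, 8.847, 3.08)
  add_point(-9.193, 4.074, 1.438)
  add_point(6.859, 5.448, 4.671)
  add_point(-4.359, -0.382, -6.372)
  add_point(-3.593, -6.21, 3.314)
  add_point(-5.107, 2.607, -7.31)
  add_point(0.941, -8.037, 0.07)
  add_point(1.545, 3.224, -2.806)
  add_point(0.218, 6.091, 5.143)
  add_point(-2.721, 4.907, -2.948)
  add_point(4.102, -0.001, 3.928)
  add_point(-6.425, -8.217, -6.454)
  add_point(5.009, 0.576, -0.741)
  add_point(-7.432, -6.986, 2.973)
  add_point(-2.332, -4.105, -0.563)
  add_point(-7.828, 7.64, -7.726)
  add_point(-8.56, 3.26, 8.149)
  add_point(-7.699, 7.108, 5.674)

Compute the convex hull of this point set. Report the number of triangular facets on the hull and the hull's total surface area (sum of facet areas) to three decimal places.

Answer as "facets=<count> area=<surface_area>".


Hull vertices (15/20): indices [0, 1, 2, 3, 4, 6, 7, 8, 9, 12, 13, 14, 15, 17, 18].

Triangle areas on the boundary:
  f1: (p17, p13, p3) → 72.0094
  f2: (p15, p13, p3) → 54.0325
  f3: (p0, p17, p4) → 90.8895
  f4: (p18, p0, p4) → 52.0843
  f5: (p18, p2, p0) → 12.6974
  f6: (p18, p15, p3) → 36.9928
  f7: (p18, p2, p3) → 16.8456
  f8: (p7, p17, p13) → 18.1003
  f9: (p7, p14, p13) → 66.5093
  f10: (p8, p15, p13) → 38.4156
  f11: (p8, p14, p13) → 45.1766
  f12: (p8, p14, p4) → 27.9504
  f13: (p1, p0, p17) → 5.8898
  f14: (p1, p2, p0) → 9.1297
  f15: (p1, p17, p3) → 11.7946
  f16: (p1, p2, p3) → 15.6230
  f17: (p9, p7, p17) → 21.5157
  f18: (p9, p7, p14) → 11.9150
  f19: (p9, p17, p4) → 38.1660
  f20: (p9, p14, p4) → 17.9717
  f21: (p12, p18, p4) → 41.6777
  f22: (p12, p8, p4) → 8.9380
  f23: (p6, p8, p15) → 8.8107
  f24: (p6, p12, p8) → 26.9877
  f25: (p6, p18, p15) → 22.5132
  f26: (p6, p12, p18) → 56.9265
Σ area = 829.563

Euler characteristic 15−39+26 = 2 ✓

facets=26 area=829.563


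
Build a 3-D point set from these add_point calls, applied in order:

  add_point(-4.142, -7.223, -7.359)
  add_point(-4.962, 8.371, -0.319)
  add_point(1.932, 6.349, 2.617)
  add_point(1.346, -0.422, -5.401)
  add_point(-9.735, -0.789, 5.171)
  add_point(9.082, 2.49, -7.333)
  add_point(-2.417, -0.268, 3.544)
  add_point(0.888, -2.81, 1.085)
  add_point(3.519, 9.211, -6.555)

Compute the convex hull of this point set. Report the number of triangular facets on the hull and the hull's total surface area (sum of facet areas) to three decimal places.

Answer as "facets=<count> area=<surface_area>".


facets=12 area=613.756

8 of the 9 inputs are extreme points: [0, 1, 2, 4, 5, 6, 7, 8].

Per-facet area ½‖(b−a)×(c−a)‖:
  f1: (p0, p8, p5) → 71.7411
  f2: (p2, p8, p5) → 42.6188
  f3: (p7, p2, p5) → 56.0142
  f4: (p7, p0, p4) → 62.0702
  f5: (p7, p0, p5) → 69.3501
  f6: (p1, p2, p4) → 45.3842
  f7: (p1, p2, p8) → 36.1881
  f8: (p1, p0, p4) → 86.7330
  f9: (p1, p0, p8) → 88.4524
  f10: (p6, p2, p4) → 23.6449
  f11: (p6, p7, p4) → 12.2640
  f12: (p6, p7, p2) → 19.2952
Σ area = 613.756

Euler: V−E+F = 8−18+12 = 2.


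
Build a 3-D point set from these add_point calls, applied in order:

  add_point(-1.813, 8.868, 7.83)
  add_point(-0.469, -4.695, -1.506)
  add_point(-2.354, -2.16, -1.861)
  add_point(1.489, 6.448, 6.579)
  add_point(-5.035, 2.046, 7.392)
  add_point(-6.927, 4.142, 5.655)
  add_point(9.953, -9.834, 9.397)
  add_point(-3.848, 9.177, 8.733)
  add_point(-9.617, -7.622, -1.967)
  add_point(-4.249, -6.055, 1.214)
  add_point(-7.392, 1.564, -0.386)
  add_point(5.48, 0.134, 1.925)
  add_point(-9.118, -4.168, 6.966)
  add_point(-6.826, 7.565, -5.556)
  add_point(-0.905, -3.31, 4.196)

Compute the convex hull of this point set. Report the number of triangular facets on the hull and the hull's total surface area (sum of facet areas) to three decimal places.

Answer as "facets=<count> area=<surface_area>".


Extreme-point indices: [0, 1, 3, 5, 6, 7, 8, 11, 12, 13] — 10 of 15 on the boundary.

Area of each hull facet:
  f1: (p12, p6, p8) → 95.9334
  f2: (p12, p7, p6) → 144.1358
  f3: (p12, p13, p8) → 75.2341
  f4: (p1, p6, p8) → 63.6337
  f5: (p1, p13, p8) → 68.1343
  f6: (p5, p13, p7) → 38.0805
  f7: (p5, p12, p7) → 18.4632
  f8: (p5, p12, p13) → 46.1103
  f9: (p11, p1, p6) → 55.5235
  f10: (p11, p1, p13) → 60.2954
  f11: (p11, p3, p6) → 53.5084
  f12: (p11, p3, p13) → 64.4086
  f13: (p0, p13, p7) → 16.0901
  f14: (p0, p3, p13) → 30.6754
  f15: (p0, p7, p6) → 20.4789
  f16: (p0, p3, p6) → 23.6777
Σ area = 874.383

Euler: V−E+F = 10−24+16 = 2.

facets=16 area=874.383


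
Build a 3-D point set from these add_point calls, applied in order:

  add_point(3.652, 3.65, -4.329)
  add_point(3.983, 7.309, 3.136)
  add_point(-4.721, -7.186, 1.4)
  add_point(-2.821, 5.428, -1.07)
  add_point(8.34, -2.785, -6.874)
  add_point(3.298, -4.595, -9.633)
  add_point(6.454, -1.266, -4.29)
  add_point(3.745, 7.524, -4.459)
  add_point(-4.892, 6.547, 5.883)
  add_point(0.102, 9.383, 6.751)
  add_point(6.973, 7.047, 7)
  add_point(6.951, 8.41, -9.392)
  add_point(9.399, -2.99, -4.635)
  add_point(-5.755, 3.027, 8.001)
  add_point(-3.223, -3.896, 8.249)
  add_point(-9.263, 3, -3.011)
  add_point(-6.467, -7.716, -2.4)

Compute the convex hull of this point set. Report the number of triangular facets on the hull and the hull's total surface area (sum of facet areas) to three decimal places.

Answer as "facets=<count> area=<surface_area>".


Hull vertices (12/17): indices [2, 4, 5, 8, 9, 10, 11, 12, 13, 14, 15, 16].

Per-facet area ½‖(b−a)×(c−a)‖:
  f1: (p5, p16, p15) → 69.3792
  f2: (p5, p16, p12) → 48.4467
  f3: (p13, p16, p15) → 63.5775
  f4: (p11, p5, p15) → 105.3147
  f5: (p11, p9, p15) → 121.5341
  f6: (p8, p9, p15) → 23.2855
  f7: (p8, p13, p15) → 22.0544
  f8: (p8, p13, p9) → 10.4805
  f9: (p14, p13, p16) → 42.6975
  f10: (p4, p5, p12) → 5.0011
  f11: (p4, p11, p12) → 13.5716
  f12: (p4, p11, p5) → 34.6810
  f13: (p2, p16, p12) → 33.4935
  f14: (p2, p14, p12) → 61.5581
  f15: (p2, p14, p16) → 5.9683
  f16: (p10, p13, p9) → 29.1214
  f17: (p10, p14, p13) → 49.3189
  f18: (p10, p11, p9) → 59.6055
  f19: (p10, p14, p12) → 111.2824
  f20: (p10, p11, p12) → 92.3987
Σ area = 1002.771

Euler characteristic 12−30+20 = 2 ✓

facets=20 area=1002.771


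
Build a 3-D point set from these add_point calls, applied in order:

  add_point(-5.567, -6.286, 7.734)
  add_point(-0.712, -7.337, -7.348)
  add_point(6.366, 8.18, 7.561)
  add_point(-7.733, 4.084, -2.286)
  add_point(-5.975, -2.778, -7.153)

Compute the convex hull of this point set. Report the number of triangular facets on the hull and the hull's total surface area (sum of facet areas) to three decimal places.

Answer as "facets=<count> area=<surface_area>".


Hull vertices (5/5): indices [0, 1, 2, 3, 4].

Area of each hull facet:
  f1: (p0, p2, p3) → 121.3767
  f2: (p0, p1, p2) → 147.1569
  f3: (p4, p2, p3) → 71.5164
  f4: (p4, p1, p2) → 76.7696
  f5: (p4, p0, p3) → 61.2770
  f6: (p4, p0, p1) → 52.7412
Σ area = 530.838

Check V−E+F: 5 − 9 + 6 = 2.

facets=6 area=530.838


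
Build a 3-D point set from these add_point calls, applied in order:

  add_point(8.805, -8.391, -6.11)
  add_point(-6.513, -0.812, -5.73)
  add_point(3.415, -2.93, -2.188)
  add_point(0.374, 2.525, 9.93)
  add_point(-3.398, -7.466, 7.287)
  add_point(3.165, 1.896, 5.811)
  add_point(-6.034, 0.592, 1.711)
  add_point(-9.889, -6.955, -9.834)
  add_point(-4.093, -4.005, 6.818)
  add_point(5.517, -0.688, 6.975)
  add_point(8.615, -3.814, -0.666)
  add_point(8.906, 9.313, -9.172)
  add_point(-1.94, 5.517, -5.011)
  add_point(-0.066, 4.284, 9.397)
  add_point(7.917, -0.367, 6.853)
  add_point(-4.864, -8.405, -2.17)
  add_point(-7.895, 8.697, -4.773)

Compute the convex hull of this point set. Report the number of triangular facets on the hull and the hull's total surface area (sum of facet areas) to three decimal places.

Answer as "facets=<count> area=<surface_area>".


facets=20 area=1240.710

Points on the hull: [0, 3, 4, 6, 7, 8, 10, 11, 13, 14, 15, 16] (12 of 17).

Facet areas (half cross-product norm):
  f1: (p16, p11, p7) → 143.6026
  f2: (p0, p11, p7) → 170.8330
  f3: (p0, p15, p7) → 63.1302
  f4: (p4, p15, p7) → 21.2174
  f5: (p4, p0, p15) → 67.8523
  f6: (p13, p16, p11) → 141.9607
  f7: (p10, p0, p11) → 55.2308
  f8: (p8, p4, p7) → 31.8205
  f9: (p8, p13, p16) → 78.7272
  f10: (p8, p4, p3) → 12.1584
  f11: (p8, p13, p3) → 7.0063
  f12: (p14, p4, p0) → 99.9376
  f13: (p14, p10, p0) → 8.0151
  f14: (p14, p4, p3) → 47.3580
  f15: (p14, p13, p3) → 7.4353
  f16: (p14, p10, p11) → 64.2399
  f17: (p14, p13, p11) → 89.8109
  f18: (p6, p16, p7) → 74.7859
  f19: (p6, p8, p7) → 48.6018
  f20: (p6, p8, p16) → 6.9861
Σ area = 1240.710

Euler characteristic 12−30+20 = 2 ✓


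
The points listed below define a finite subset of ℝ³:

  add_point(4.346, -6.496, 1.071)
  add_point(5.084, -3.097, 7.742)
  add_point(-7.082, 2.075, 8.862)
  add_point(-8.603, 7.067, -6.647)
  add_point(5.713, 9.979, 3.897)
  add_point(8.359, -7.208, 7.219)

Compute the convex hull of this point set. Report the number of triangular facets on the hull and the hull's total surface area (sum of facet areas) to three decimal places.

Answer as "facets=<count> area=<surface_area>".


facets=8 area=643.244

Points on the hull: [0, 1, 2, 3, 4, 5] (6 of 6).

Triangle areas on the boundary:
  f1: (p2, p4, p3) → 120.1624
  f2: (p0, p4, p3) → 143.0289
  f3: (p0, p4, p5) → 61.6042
  f4: (p0, p2, p3) → 129.6275
  f5: (p0, p2, p5) → 59.9768
  f6: (p1, p4, p5) → 26.1020
  f7: (p1, p2, p5) → 16.6200
  f8: (p1, p2, p4) → 86.1222
Σ area = 643.244

Check V−E+F: 6 − 12 + 8 = 2.


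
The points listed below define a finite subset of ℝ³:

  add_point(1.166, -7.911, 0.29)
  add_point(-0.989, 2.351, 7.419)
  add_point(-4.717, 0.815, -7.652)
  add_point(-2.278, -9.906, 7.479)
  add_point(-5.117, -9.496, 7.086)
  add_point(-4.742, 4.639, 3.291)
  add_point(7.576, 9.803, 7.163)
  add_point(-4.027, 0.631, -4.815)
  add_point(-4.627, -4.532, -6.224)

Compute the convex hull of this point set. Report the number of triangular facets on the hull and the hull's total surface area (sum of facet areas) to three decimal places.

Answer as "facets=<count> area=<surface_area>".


facets=12 area=615.138

Points on the hull: [0, 1, 2, 3, 4, 5, 6, 8] (8 of 9).

Triangle areas on the boundary:
  f1: (p5, p2, p4) → 84.6242
  f2: (p5, p2, p6) → 74.4415
  f3: (p8, p2, p4) → 32.0907
  f4: (p1, p5, p4) → 37.4900
  f5: (p1, p5, p6) → 33.5107
  f6: (p1, p3, p4) → 17.8281
  f7: (p1, p3, p6) → 47.7069
  f8: (p0, p3, p4) → 11.4932
  f9: (p0, p8, p4) → 43.3941
  f10: (p0, p3, p6) → 82.2917
  f11: (p0, p2, p6) → 128.4717
  f12: (p0, p8, p2) → 21.7951
Σ area = 615.138

Check V−E+F: 8 − 18 + 12 = 2.


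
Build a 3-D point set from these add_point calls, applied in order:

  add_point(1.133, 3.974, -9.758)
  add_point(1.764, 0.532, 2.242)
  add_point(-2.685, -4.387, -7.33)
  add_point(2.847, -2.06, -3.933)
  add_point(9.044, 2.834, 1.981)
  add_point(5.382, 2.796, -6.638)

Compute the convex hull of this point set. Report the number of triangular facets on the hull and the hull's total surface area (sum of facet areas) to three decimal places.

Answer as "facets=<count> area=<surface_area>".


facets=8 area=233.599

Points on the hull: [0, 1, 2, 3, 4, 5] (6 of 6).

Area of each hull facet:
  f1: (p1, p0, p2) → 52.5367
  f2: (p1, p0, p4) → 47.6383
  f3: (p5, p0, p2) → 25.6683
  f4: (p5, p0, p4) → 13.7878
  f5: (p3, p5, p2) → 19.4596
  f6: (p3, p5, p4) → 27.7558
  f7: (p3, p1, p2) → 20.8985
  f8: (p3, p1, p4) → 25.8537
Σ area = 233.599

Euler characteristic 6−12+8 = 2 ✓


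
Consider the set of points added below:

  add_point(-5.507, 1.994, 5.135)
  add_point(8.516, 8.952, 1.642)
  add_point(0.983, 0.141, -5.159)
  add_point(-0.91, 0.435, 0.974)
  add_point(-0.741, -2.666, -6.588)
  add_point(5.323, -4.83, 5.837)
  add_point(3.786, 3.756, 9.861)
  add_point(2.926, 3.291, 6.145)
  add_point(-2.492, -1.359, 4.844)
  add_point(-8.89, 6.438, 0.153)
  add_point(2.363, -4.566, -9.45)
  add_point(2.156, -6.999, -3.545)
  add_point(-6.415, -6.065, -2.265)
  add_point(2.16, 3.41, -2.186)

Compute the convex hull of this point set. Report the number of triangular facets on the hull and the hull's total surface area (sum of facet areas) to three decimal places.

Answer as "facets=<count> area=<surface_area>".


facets=14 area=749.055

Points on the hull: [0, 1, 5, 6, 8, 9, 10, 11, 12] (9 of 14).

Area of each hull facet:
  f1: (p6, p1, p9) → 85.8888
  f2: (p10, p1, p9) → 143.3568
  f3: (p12, p10, p9) → 73.5184
  f4: (p12, p10, p11) → 27.6235
  f5: (p0, p6, p9) → 31.7764
  f6: (p0, p12, p9) → 41.0320
  f7: (p5, p12, p11) → 43.6888
  f8: (p5, p6, p1) → 51.8912
  f9: (p5, p10, p1) → 111.1368
  f10: (p5, p10, p11) → 20.9082
  f11: (p8, p0, p12) → 20.9882
  f12: (p8, p5, p12) → 38.9544
  f13: (p8, p0, p6) → 21.5216
  f14: (p8, p5, p6) → 36.7699
Σ area = 749.055

Euler: V−E+F = 9−21+14 = 2.


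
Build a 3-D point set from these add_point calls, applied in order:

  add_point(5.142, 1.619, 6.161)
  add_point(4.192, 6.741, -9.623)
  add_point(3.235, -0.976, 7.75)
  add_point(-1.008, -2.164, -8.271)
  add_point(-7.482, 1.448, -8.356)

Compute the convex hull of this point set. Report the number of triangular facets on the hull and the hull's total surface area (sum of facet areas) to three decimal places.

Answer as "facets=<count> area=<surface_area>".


Points on the hull: [0, 1, 2, 3, 4] (5 of 5).

Triangle areas on the boundary:
  f1: (p1, p0, p4) → 105.5191
  f2: (p3, p1, p4) → 38.5475
  f3: (p3, p1, p0) → 80.6816
  f4: (p2, p0, p4) → 34.5364
  f5: (p2, p3, p4) → 60.3600
  f6: (p2, p3, p0) → 28.9668
Σ area = 348.611

Euler: V−E+F = 5−9+6 = 2.

facets=6 area=348.611


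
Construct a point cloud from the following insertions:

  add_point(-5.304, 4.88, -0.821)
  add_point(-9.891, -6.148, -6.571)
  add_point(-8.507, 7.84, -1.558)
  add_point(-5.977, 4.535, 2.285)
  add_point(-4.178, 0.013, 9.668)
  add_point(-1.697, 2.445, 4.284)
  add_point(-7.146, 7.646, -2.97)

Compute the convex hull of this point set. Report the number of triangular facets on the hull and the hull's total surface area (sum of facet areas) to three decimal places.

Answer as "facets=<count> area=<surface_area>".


facets=8 area=284.765

Points on the hull: [0, 1, 2, 4, 5, 6] (6 of 7).

Area of each hull facet:
  f1: (p4, p5, p1) → 50.8178
  f2: (p4, p2, p1) → 104.4682
  f3: (p4, p2, p5) → 30.5543
  f4: (p6, p2, p1) → 14.1633
  f5: (p6, p2, p5) → 10.2644
  f6: (p0, p5, p1) → 43.4303
  f7: (p0, p6, p1) → 25.7782
  f8: (p0, p6, p5) → 5.2886
Σ area = 284.765

Euler: V−E+F = 6−12+8 = 2.


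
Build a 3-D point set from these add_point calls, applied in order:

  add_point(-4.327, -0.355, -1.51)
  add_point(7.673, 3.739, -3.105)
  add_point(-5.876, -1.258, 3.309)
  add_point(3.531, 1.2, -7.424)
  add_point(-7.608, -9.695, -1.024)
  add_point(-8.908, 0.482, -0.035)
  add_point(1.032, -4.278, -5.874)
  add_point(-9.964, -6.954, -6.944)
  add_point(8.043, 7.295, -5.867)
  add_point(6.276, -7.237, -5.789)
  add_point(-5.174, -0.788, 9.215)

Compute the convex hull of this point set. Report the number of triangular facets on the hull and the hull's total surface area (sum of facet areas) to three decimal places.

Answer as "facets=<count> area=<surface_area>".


facets=12 area=712.554

Hull vertices (8/11): indices [1, 3, 4, 5, 7, 8, 9, 10].

Per-facet area ½‖(b−a)×(c−a)‖:
  f1: (p9, p4, p7) → 51.6043
  f2: (p9, p10, p4) → 102.5440
  f3: (p5, p8, p7) → 96.8263
  f4: (p5, p10, p8) → 96.4200
  f5: (p5, p4, p7) → 33.4703
  f6: (p5, p10, p4) → 51.6436
  f7: (p3, p8, p7) → 26.6831
  f8: (p3, p9, p7) → 69.2716
  f9: (p3, p9, p8) → 29.7750
  f10: (p1, p10, p8) → 31.1176
  f11: (p1, p9, p8) → 20.0822
  f12: (p1, p9, p10) → 103.1156
Σ area = 712.554

Euler: V−E+F = 8−18+12 = 2.


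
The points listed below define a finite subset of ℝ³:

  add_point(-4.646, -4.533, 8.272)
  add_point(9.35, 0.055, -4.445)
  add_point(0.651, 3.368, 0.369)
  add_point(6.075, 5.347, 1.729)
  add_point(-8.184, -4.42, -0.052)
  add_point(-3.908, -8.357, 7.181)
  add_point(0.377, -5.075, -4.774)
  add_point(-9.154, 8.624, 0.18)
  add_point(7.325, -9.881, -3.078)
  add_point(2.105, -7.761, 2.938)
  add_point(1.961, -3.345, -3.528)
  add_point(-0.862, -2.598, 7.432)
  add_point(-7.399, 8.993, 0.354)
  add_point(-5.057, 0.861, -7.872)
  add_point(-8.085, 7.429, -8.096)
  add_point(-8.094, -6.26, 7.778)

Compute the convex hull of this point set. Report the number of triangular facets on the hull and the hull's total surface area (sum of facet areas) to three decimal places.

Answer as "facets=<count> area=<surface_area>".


Extreme-point indices: [0, 1, 3, 4, 5, 6, 7, 8, 9, 11, 12, 13, 14, 15] — 14 of 16 on the boundary.

Facet areas (half cross-product norm):
  f1: (p3, p14, p1) → 76.0747
  f2: (p3, p8, p1) → 40.7389
  f3: (p15, p0, p7) → 31.2384
  f4: (p11, p3, p8) → 86.1358
  f5: (p4, p14, p7) → 54.3550
  f6: (p4, p15, p7) → 51.4228
  f7: (p5, p15, p0) → 7.5185
  f8: (p5, p11, p0) → 8.5644
  f9: (p5, p4, p8) → 70.2124
  f10: (p5, p4, p15) → 18.9812
  f11: (p12, p11, p3) → 79.1734
  f12: (p12, p14, p7) → 7.5945
  f13: (p12, p3, p14) → 59.9817
  f14: (p12, p0, p7) → 14.3231
  f15: (p12, p11, p0) → 32.5984
  f16: (p13, p4, p14) → 33.3416
  f17: (p13, p14, p1) → 47.5596
  f18: (p13, p8, p1) → 75.4259
  f19: (p9, p11, p8) → 15.1824
  f20: (p9, p5, p8) → 12.3135
  f21: (p9, p5, p11) → 21.7340
  f22: (p6, p4, p8) → 32.1934
  f23: (p6, p13, p8) → 10.0449
  f24: (p6, p13, p4) → 38.2748
Σ area = 924.983

Check V−E+F: 14 − 36 + 24 = 2.

facets=24 area=924.983


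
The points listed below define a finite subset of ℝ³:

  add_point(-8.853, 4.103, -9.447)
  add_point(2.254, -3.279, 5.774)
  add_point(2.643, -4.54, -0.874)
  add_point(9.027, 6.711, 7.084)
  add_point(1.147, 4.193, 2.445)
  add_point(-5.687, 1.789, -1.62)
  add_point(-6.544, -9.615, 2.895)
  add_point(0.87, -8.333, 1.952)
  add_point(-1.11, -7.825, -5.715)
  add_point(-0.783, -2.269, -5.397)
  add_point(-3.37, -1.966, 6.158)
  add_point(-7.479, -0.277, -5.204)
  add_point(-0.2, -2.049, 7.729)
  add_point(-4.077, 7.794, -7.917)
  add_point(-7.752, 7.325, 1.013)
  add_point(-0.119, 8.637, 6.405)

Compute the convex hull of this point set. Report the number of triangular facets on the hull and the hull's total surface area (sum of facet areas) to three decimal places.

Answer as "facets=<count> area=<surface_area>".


Hull vertices (13/16): indices [0, 1, 2, 3, 6, 7, 8, 9, 10, 12, 13, 14, 15].

Triangle areas on the boundary:
  f1: (p8, p6, p0) → 75.7786
  f2: (p14, p6, p0) → 92.4697
  f3: (p12, p15, p3) → 49.3776
  f4: (p13, p8, p0) → 45.7703
  f5: (p13, p15, p3) → 66.1233
  f6: (p13, p14, p0) → 29.9695
  f7: (p13, p14, p15) → 44.5664
  f8: (p7, p8, p6) → 29.8918
  f9: (p7, p12, p6) → 32.5080
  f10: (p10, p14, p15) → 48.3587
  f11: (p10, p12, p15) → 19.0052
  f12: (p10, p14, p6) → 46.9789
  f13: (p10, p12, p6) → 13.9684
  f14: (p9, p8, p3) → 42.0741
  f15: (p9, p13, p3) → 98.3616
  f16: (p9, p13, p8) → 13.8035
  f17: (p2, p8, p3) → 17.7133
  f18: (p2, p7, p3) → 34.9764
  f19: (p2, p7, p8) → 17.3438
  f20: (p1, p12, p3) → 20.4375
  f21: (p1, p7, p3) → 22.3158
  f22: (p1, p7, p12) → 9.6413
Σ area = 871.434

Check V−E+F: 13 − 33 + 22 = 2.

facets=22 area=871.434


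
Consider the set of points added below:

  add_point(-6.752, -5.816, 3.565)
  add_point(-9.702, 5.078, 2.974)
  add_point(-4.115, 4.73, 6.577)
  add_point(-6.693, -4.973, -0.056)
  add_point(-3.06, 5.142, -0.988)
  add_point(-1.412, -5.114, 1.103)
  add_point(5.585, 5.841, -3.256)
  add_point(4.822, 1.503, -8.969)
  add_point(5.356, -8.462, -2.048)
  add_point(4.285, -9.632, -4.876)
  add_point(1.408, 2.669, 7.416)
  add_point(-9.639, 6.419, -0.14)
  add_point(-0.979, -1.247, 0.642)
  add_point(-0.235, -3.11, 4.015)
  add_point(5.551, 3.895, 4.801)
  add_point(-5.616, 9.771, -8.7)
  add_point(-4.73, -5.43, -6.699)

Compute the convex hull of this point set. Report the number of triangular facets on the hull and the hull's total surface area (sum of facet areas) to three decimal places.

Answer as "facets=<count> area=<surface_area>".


14 of the 17 inputs are extreme points: [0, 1, 2, 3, 6, 7, 8, 9, 10, 11, 13, 14, 15, 16].

Triangle areas on the boundary:
  f1: (p7, p15, p6) → 45.7280
  f2: (p7, p16, p9) → 54.7242
  f3: (p7, p16, p15) → 77.0983
  f4: (p0, p16, p9) → 52.9171
  f5: (p14, p15, p6) → 47.7042
  f6: (p11, p16, p15) → 69.9769
  f7: (p13, p0, p10) → 20.0369
  f8: (p8, p14, p10) → 35.6659
  f9: (p8, p13, p10) → 26.5170
  f10: (p8, p14, p6) → 56.4515
  f11: (p8, p0, p9) → 21.8526
  f12: (p8, p13, p0) → 33.4035
  f13: (p8, p7, p6) → 43.7729
  f14: (p8, p7, p9) → 19.2263
  f15: (p2, p14, p15) → 79.5692
  f16: (p2, p11, p15) → 39.4565
  f17: (p2, p11, p1) → 9.7615
  f18: (p2, p14, p10) → 11.9842
  f19: (p2, p0, p1) → 35.9125
  f20: (p2, p0, p10) → 33.5033
  f21: (p3, p0, p16) → 5.0142
  f22: (p3, p11, p16) → 40.5092
  f23: (p3, p0, p1) → 20.2587
  f24: (p3, p11, p1) → 18.4155
Σ area = 899.460

Check V−E+F: 14 − 36 + 24 = 2.

facets=24 area=899.460
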